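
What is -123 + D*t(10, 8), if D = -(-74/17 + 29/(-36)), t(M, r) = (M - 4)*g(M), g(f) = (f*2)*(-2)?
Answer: -69413/51 ≈ -1361.0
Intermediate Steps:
g(f) = -4*f (g(f) = (2*f)*(-2) = -4*f)
t(M, r) = -4*M*(-4 + M) (t(M, r) = (M - 4)*(-4*M) = (-4 + M)*(-4*M) = -4*M*(-4 + M))
D = 3157/612 (D = -(-74*1/17 + 29*(-1/36)) = -(-74/17 - 29/36) = -1*(-3157/612) = 3157/612 ≈ 5.1585)
-123 + D*t(10, 8) = -123 + 3157*(4*10*(4 - 1*10))/612 = -123 + 3157*(4*10*(4 - 10))/612 = -123 + 3157*(4*10*(-6))/612 = -123 + (3157/612)*(-240) = -123 - 63140/51 = -69413/51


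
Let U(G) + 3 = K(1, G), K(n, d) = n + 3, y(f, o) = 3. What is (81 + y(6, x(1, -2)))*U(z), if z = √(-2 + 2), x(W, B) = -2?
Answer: 84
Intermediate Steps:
z = 0 (z = √0 = 0)
K(n, d) = 3 + n
U(G) = 1 (U(G) = -3 + (3 + 1) = -3 + 4 = 1)
(81 + y(6, x(1, -2)))*U(z) = (81 + 3)*1 = 84*1 = 84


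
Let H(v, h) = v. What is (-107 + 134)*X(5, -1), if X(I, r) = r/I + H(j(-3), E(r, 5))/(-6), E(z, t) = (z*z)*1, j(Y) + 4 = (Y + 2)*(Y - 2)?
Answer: -99/10 ≈ -9.9000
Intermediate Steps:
j(Y) = -4 + (-2 + Y)*(2 + Y) (j(Y) = -4 + (Y + 2)*(Y - 2) = -4 + (2 + Y)*(-2 + Y) = -4 + (-2 + Y)*(2 + Y))
E(z, t) = z² (E(z, t) = z²*1 = z²)
X(I, r) = -⅙ + r/I (X(I, r) = r/I + (-8 + (-3)²)/(-6) = r/I + (-8 + 9)*(-⅙) = r/I + 1*(-⅙) = r/I - ⅙ = -⅙ + r/I)
(-107 + 134)*X(5, -1) = (-107 + 134)*((-1 - ⅙*5)/5) = 27*((-1 - ⅚)/5) = 27*((⅕)*(-11/6)) = 27*(-11/30) = -99/10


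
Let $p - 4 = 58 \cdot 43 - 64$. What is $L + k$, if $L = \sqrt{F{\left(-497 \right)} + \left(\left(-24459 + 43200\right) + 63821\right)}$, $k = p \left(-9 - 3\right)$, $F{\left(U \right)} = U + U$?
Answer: $-29208 + 4 \sqrt{5098} \approx -28922.0$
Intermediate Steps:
$F{\left(U \right)} = 2 U$
$p = 2434$ ($p = 4 + \left(58 \cdot 43 - 64\right) = 4 + \left(2494 - 64\right) = 4 + 2430 = 2434$)
$k = -29208$ ($k = 2434 \left(-9 - 3\right) = 2434 \left(-12\right) = -29208$)
$L = 4 \sqrt{5098}$ ($L = \sqrt{2 \left(-497\right) + \left(\left(-24459 + 43200\right) + 63821\right)} = \sqrt{-994 + \left(18741 + 63821\right)} = \sqrt{-994 + 82562} = \sqrt{81568} = 4 \sqrt{5098} \approx 285.6$)
$L + k = 4 \sqrt{5098} - 29208 = -29208 + 4 \sqrt{5098}$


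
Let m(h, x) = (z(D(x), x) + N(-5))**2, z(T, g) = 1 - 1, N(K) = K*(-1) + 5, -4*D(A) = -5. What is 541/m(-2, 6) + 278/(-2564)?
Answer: 339831/64100 ≈ 5.3016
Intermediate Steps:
D(A) = 5/4 (D(A) = -1/4*(-5) = 5/4)
N(K) = 5 - K (N(K) = -K + 5 = 5 - K)
z(T, g) = 0
m(h, x) = 100 (m(h, x) = (0 + (5 - 1*(-5)))**2 = (0 + (5 + 5))**2 = (0 + 10)**2 = 10**2 = 100)
541/m(-2, 6) + 278/(-2564) = 541/100 + 278/(-2564) = 541*(1/100) + 278*(-1/2564) = 541/100 - 139/1282 = 339831/64100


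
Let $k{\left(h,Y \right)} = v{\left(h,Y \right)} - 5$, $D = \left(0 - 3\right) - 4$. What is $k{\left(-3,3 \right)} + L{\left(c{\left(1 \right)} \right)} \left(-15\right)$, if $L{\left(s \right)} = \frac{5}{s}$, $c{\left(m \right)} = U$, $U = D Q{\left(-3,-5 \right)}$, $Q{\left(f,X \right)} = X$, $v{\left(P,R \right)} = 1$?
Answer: $- \frac{43}{7} \approx -6.1429$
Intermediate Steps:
$D = -7$ ($D = -3 - 4 = -7$)
$k{\left(h,Y \right)} = -4$ ($k{\left(h,Y \right)} = 1 - 5 = -4$)
$U = 35$ ($U = \left(-7\right) \left(-5\right) = 35$)
$c{\left(m \right)} = 35$
$k{\left(-3,3 \right)} + L{\left(c{\left(1 \right)} \right)} \left(-15\right) = -4 + \frac{5}{35} \left(-15\right) = -4 + 5 \cdot \frac{1}{35} \left(-15\right) = -4 + \frac{1}{7} \left(-15\right) = -4 - \frac{15}{7} = - \frac{43}{7}$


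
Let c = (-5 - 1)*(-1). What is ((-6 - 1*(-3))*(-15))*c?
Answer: 270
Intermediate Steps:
c = 6 (c = -6*(-1) = 6)
((-6 - 1*(-3))*(-15))*c = ((-6 - 1*(-3))*(-15))*6 = ((-6 + 3)*(-15))*6 = -3*(-15)*6 = 45*6 = 270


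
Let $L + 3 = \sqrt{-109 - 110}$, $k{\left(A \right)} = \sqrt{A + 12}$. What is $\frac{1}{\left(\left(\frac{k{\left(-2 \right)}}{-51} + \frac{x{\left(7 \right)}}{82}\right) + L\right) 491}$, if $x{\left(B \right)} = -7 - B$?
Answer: $\frac{2091}{491 \left(-6630 - 41 \sqrt{10} + 2091 i \sqrt{219}\right)} \approx -2.8695 \cdot 10^{-5} - 0.00013136 i$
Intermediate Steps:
$k{\left(A \right)} = \sqrt{12 + A}$
$L = -3 + i \sqrt{219}$ ($L = -3 + \sqrt{-109 - 110} = -3 + \sqrt{-219} = -3 + i \sqrt{219} \approx -3.0 + 14.799 i$)
$\frac{1}{\left(\left(\frac{k{\left(-2 \right)}}{-51} + \frac{x{\left(7 \right)}}{82}\right) + L\right) 491} = \frac{1}{\left(\left(\frac{\sqrt{12 - 2}}{-51} + \frac{-7 - 7}{82}\right) - \left(3 - i \sqrt{219}\right)\right) 491} = \frac{1}{\left(\left(\sqrt{10} \left(- \frac{1}{51}\right) + \left(-7 - 7\right) \frac{1}{82}\right) - \left(3 - i \sqrt{219}\right)\right) 491} = \frac{1}{\left(\left(- \frac{\sqrt{10}}{51} - \frac{7}{41}\right) - \left(3 - i \sqrt{219}\right)\right) 491} = \frac{1}{\left(\left(- \frac{7}{41} - \frac{\sqrt{10}}{51}\right) - \left(3 - i \sqrt{219}\right)\right) 491} = \frac{1}{\left(- \frac{130}{41} - \frac{\sqrt{10}}{51} + i \sqrt{219}\right) 491} = \frac{1}{- \frac{63830}{41} - \frac{491 \sqrt{10}}{51} + 491 i \sqrt{219}}$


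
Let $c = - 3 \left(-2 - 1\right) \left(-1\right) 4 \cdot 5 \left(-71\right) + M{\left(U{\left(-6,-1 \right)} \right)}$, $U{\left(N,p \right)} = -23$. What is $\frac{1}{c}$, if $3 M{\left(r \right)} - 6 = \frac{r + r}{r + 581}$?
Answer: $\frac{837}{10698511} \approx 7.8235 \cdot 10^{-5}$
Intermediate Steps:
$M{\left(r \right)} = 2 + \frac{2 r}{3 \left(581 + r\right)}$ ($M{\left(r \right)} = 2 + \frac{\left(r + r\right) \frac{1}{r + 581}}{3} = 2 + \frac{2 r \frac{1}{581 + r}}{3} = 2 + \frac{2 r}{3 \left(581 + r\right)}$)
$c = \frac{10698511}{837}$ ($c = - 3 \left(-2 - 1\right) \left(-1\right) 4 \cdot 5 \left(-71\right) + \frac{2 \left(1743 + 4 \left(-23\right)\right)}{3 \left(581 - 23\right)} = - 3 \left(-3\right) \left(-1\right) 4 \cdot 5 \left(-71\right) + \frac{2 \left(1743 - 92\right)}{3 \cdot 558} = - 3 \cdot 3 \cdot 4 \cdot 5 \left(-71\right) + \frac{2}{3} \cdot \frac{1}{558} \cdot 1651 = - 3 \cdot 12 \cdot 5 \left(-71\right) + \frac{1651}{837} = \left(-3\right) 60 \left(-71\right) + \frac{1651}{837} = \left(-180\right) \left(-71\right) + \frac{1651}{837} = 12780 + \frac{1651}{837} = \frac{10698511}{837} \approx 12782.0$)
$\frac{1}{c} = \frac{1}{\frac{10698511}{837}} = \frac{837}{10698511}$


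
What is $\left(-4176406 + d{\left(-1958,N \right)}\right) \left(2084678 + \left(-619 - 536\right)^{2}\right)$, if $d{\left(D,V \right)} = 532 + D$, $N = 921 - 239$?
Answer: $-14282766791896$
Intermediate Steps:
$N = 682$ ($N = 921 - 239 = 682$)
$\left(-4176406 + d{\left(-1958,N \right)}\right) \left(2084678 + \left(-619 - 536\right)^{2}\right) = \left(-4176406 + \left(532 - 1958\right)\right) \left(2084678 + \left(-619 - 536\right)^{2}\right) = \left(-4176406 - 1426\right) \left(2084678 + \left(-1155\right)^{2}\right) = - 4177832 \left(2084678 + 1334025\right) = \left(-4177832\right) 3418703 = -14282766791896$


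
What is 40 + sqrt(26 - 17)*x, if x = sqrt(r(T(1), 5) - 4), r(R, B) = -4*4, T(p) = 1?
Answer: 40 + 6*I*sqrt(5) ≈ 40.0 + 13.416*I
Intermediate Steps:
r(R, B) = -16
x = 2*I*sqrt(5) (x = sqrt(-16 - 4) = sqrt(-20) = 2*I*sqrt(5) ≈ 4.4721*I)
40 + sqrt(26 - 17)*x = 40 + sqrt(26 - 17)*(2*I*sqrt(5)) = 40 + sqrt(9)*(2*I*sqrt(5)) = 40 + 3*(2*I*sqrt(5)) = 40 + 6*I*sqrt(5)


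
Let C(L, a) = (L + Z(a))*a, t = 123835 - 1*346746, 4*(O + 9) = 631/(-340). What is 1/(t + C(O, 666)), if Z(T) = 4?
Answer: -680/154054003 ≈ -4.4140e-6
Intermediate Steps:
O = -12871/1360 (O = -9 + (631/(-340))/4 = -9 + (631*(-1/340))/4 = -9 + (1/4)*(-631/340) = -9 - 631/1360 = -12871/1360 ≈ -9.4640)
t = -222911 (t = 123835 - 346746 = -222911)
C(L, a) = a*(4 + L) (C(L, a) = (L + 4)*a = (4 + L)*a = a*(4 + L))
1/(t + C(O, 666)) = 1/(-222911 + 666*(4 - 12871/1360)) = 1/(-222911 + 666*(-7431/1360)) = 1/(-222911 - 2474523/680) = 1/(-154054003/680) = -680/154054003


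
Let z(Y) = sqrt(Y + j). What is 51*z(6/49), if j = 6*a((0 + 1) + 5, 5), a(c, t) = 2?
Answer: 153*sqrt(66)/7 ≈ 177.57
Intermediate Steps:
j = 12 (j = 6*2 = 12)
z(Y) = sqrt(12 + Y) (z(Y) = sqrt(Y + 12) = sqrt(12 + Y))
51*z(6/49) = 51*sqrt(12 + 6/49) = 51*sqrt(594/49) = 51*(3*sqrt(66)/7) = 153*sqrt(66)/7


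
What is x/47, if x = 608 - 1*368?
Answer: 240/47 ≈ 5.1064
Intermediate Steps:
x = 240 (x = 608 - 368 = 240)
x/47 = 240/47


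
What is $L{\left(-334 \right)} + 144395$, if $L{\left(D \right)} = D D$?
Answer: $255951$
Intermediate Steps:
$L{\left(D \right)} = D^{2}$
$L{\left(-334 \right)} + 144395 = \left(-334\right)^{2} + 144395 = 111556 + 144395 = 255951$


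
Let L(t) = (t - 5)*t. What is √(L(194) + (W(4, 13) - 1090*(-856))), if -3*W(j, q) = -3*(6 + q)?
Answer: 5*√38789 ≈ 984.75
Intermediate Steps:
W(j, q) = 6 + q (W(j, q) = -(-1)*(6 + q) = -(-18 - 3*q)/3 = 6 + q)
L(t) = t*(-5 + t) (L(t) = (-5 + t)*t = t*(-5 + t))
√(L(194) + (W(4, 13) - 1090*(-856))) = √(194*(-5 + 194) + ((6 + 13) - 1090*(-856))) = √(194*189 + (19 + 933040)) = √(36666 + 933059) = √969725 = 5*√38789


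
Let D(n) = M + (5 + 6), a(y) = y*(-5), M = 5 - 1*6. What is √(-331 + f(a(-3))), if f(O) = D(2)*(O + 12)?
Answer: I*√61 ≈ 7.8102*I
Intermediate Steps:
M = -1 (M = 5 - 6 = -1)
a(y) = -5*y
D(n) = 10 (D(n) = -1 + (5 + 6) = -1 + 11 = 10)
f(O) = 120 + 10*O (f(O) = 10*(O + 12) = 10*(12 + O) = 120 + 10*O)
√(-331 + f(a(-3))) = √(-331 + (120 + 10*(-5*(-3)))) = √(-331 + (120 + 10*15)) = √(-331 + (120 + 150)) = √(-331 + 270) = √(-61) = I*√61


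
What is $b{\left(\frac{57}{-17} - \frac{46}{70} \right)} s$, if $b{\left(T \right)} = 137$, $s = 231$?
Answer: $31647$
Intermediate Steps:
$b{\left(\frac{57}{-17} - \frac{46}{70} \right)} s = 137 \cdot 231 = 31647$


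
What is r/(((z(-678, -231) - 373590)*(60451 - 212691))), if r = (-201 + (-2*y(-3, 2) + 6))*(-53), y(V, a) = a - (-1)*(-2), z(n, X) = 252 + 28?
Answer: 2067/11366542880 ≈ 1.8185e-7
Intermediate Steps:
z(n, X) = 280
y(V, a) = -2 + a (y(V, a) = a - 1*2 = a - 2 = -2 + a)
r = 10335 (r = (-201 + (-2*(-2 + 2) + 6))*(-53) = (-201 + (-2*0 + 6))*(-53) = (-201 + (0 + 6))*(-53) = (-201 + 6)*(-53) = -195*(-53) = 10335)
r/(((z(-678, -231) - 373590)*(60451 - 212691))) = 10335/(((280 - 373590)*(60451 - 212691))) = 10335/((-373310*(-152240))) = 10335/56832714400 = 10335*(1/56832714400) = 2067/11366542880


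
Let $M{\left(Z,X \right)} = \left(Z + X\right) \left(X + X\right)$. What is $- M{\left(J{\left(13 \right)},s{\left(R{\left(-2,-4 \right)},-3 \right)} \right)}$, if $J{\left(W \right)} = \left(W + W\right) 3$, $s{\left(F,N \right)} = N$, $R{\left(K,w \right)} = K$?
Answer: $450$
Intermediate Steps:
$J{\left(W \right)} = 6 W$ ($J{\left(W \right)} = 2 W 3 = 6 W$)
$M{\left(Z,X \right)} = 2 X \left(X + Z\right)$ ($M{\left(Z,X \right)} = \left(X + Z\right) 2 X = 2 X \left(X + Z\right)$)
$- M{\left(J{\left(13 \right)},s{\left(R{\left(-2,-4 \right)},-3 \right)} \right)} = - 2 \left(-3\right) \left(-3 + 6 \cdot 13\right) = - 2 \left(-3\right) \left(-3 + 78\right) = - 2 \left(-3\right) 75 = \left(-1\right) \left(-450\right) = 450$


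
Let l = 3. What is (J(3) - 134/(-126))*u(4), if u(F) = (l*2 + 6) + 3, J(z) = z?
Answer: 1280/21 ≈ 60.952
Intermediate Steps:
u(F) = 15 (u(F) = (3*2 + 6) + 3 = (6 + 6) + 3 = 12 + 3 = 15)
(J(3) - 134/(-126))*u(4) = (3 - 134/(-126))*15 = (3 - 134*(-1/126))*15 = (3 + 67/63)*15 = (256/63)*15 = 1280/21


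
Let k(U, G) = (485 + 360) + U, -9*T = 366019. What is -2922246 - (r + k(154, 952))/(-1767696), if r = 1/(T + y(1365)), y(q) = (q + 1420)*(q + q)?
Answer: -58596837492519735753/20051986555496 ≈ -2.9222e+6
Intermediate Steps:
T = -366019/9 (T = -⅑*366019 = -366019/9 ≈ -40669.)
k(U, G) = 845 + U
y(q) = 2*q*(1420 + q) (y(q) = (1420 + q)*(2*q) = 2*q*(1420 + q))
r = 9/68061431 (r = 1/(-366019/9 + 2*1365*(1420 + 1365)) = 1/(-366019/9 + 2*1365*2785) = 1/(-366019/9 + 7603050) = 1/(68061431/9) = 9/68061431 ≈ 1.3223e-7)
-2922246 - (r + k(154, 952))/(-1767696) = -2922246 - (9/68061431 + (845 + 154))/(-1767696) = -2922246 - (9/68061431 + 999)*(-1)/1767696 = -2922246 - 67993369578*(-1)/(68061431*1767696) = -2922246 - 1*(-11332228263/20051986555496) = -2922246 + 11332228263/20051986555496 = -58596837492519735753/20051986555496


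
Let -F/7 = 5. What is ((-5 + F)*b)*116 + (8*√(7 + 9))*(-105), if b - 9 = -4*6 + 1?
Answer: 61600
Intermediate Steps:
b = -14 (b = 9 + (-4*6 + 1) = 9 + (-24 + 1) = 9 - 23 = -14)
F = -35 (F = -7*5 = -35)
((-5 + F)*b)*116 + (8*√(7 + 9))*(-105) = ((-5 - 35)*(-14))*116 + (8*√(7 + 9))*(-105) = -40*(-14)*116 + (8*√16)*(-105) = 560*116 + (8*4)*(-105) = 64960 + 32*(-105) = 64960 - 3360 = 61600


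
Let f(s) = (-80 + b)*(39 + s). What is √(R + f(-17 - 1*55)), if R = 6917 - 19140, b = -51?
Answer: 10*I*√79 ≈ 88.882*I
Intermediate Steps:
f(s) = -5109 - 131*s (f(s) = (-80 - 51)*(39 + s) = -131*(39 + s) = -5109 - 131*s)
R = -12223
√(R + f(-17 - 1*55)) = √(-12223 + (-5109 - 131*(-17 - 1*55))) = √(-12223 + (-5109 - 131*(-17 - 55))) = √(-12223 + (-5109 - 131*(-72))) = √(-12223 + (-5109 + 9432)) = √(-12223 + 4323) = √(-7900) = 10*I*√79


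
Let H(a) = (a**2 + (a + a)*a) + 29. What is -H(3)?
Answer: -56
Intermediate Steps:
H(a) = 29 + 3*a**2 (H(a) = (a**2 + (2*a)*a) + 29 = (a**2 + 2*a**2) + 29 = 3*a**2 + 29 = 29 + 3*a**2)
-H(3) = -(29 + 3*3**2) = -(29 + 3*9) = -(29 + 27) = -1*56 = -56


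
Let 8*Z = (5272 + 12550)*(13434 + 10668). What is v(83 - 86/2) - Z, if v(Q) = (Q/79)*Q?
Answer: -8483527219/158 ≈ -5.3693e+7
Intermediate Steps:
v(Q) = Q**2/79 (v(Q) = (Q*(1/79))*Q = (Q/79)*Q = Q**2/79)
Z = 107386461/2 (Z = ((5272 + 12550)*(13434 + 10668))/8 = (17822*24102)/8 = (1/8)*429545844 = 107386461/2 ≈ 5.3693e+7)
v(83 - 86/2) - Z = (83 - 86/2)**2/79 - 1*107386461/2 = (83 - 86*1/2)**2/79 - 107386461/2 = (83 - 43)**2/79 - 107386461/2 = (1/79)*40**2 - 107386461/2 = (1/79)*1600 - 107386461/2 = 1600/79 - 107386461/2 = -8483527219/158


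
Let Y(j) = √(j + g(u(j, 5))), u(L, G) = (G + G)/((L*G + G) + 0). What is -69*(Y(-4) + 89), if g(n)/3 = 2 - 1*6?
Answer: -6141 - 276*I ≈ -6141.0 - 276.0*I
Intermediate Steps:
u(L, G) = 2*G/(G + G*L) (u(L, G) = (2*G)/((G*L + G) + 0) = (2*G)/((G + G*L) + 0) = (2*G)/(G + G*L) = 2*G/(G + G*L))
g(n) = -12 (g(n) = 3*(2 - 1*6) = 3*(2 - 6) = 3*(-4) = -12)
Y(j) = √(-12 + j) (Y(j) = √(j - 12) = √(-12 + j))
-69*(Y(-4) + 89) = -69*(√(-12 - 4) + 89) = -69*(√(-16) + 89) = -69*(4*I + 89) = -69*(89 + 4*I) = -6141 - 276*I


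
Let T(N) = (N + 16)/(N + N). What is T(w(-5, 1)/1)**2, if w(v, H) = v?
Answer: 121/100 ≈ 1.2100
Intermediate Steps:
T(N) = (16 + N)/(2*N) (T(N) = (16 + N)/((2*N)) = (16 + N)*(1/(2*N)) = (16 + N)/(2*N))
T(w(-5, 1)/1)**2 = ((16 - 5/1)/(2*((-5/1))))**2 = ((16 - 5*1)/(2*((-5*1))))**2 = ((1/2)*(16 - 5)/(-5))**2 = ((1/2)*(-1/5)*11)**2 = (-11/10)**2 = 121/100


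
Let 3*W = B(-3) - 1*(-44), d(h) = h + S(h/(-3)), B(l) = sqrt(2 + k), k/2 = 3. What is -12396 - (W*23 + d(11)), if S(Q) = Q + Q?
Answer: -12737 - 46*sqrt(2)/3 ≈ -12759.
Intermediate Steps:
k = 6 (k = 2*3 = 6)
S(Q) = 2*Q
B(l) = 2*sqrt(2) (B(l) = sqrt(2 + 6) = sqrt(8) = 2*sqrt(2))
d(h) = h/3 (d(h) = h + 2*(h/(-3)) = h + 2*(h*(-1/3)) = h + 2*(-h/3) = h - 2*h/3 = h/3)
W = 44/3 + 2*sqrt(2)/3 (W = (2*sqrt(2) - 1*(-44))/3 = (2*sqrt(2) + 44)/3 = (44 + 2*sqrt(2))/3 = 44/3 + 2*sqrt(2)/3 ≈ 15.609)
-12396 - (W*23 + d(11)) = -12396 - ((44/3 + 2*sqrt(2)/3)*23 + (1/3)*11) = -12396 - ((1012/3 + 46*sqrt(2)/3) + 11/3) = -12396 - (341 + 46*sqrt(2)/3) = -12396 + (-341 - 46*sqrt(2)/3) = -12737 - 46*sqrt(2)/3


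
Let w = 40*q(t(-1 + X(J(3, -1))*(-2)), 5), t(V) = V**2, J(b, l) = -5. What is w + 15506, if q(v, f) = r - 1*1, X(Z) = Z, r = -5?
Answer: 15266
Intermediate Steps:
q(v, f) = -6 (q(v, f) = -5 - 1*1 = -5 - 1 = -6)
w = -240 (w = 40*(-6) = -240)
w + 15506 = -240 + 15506 = 15266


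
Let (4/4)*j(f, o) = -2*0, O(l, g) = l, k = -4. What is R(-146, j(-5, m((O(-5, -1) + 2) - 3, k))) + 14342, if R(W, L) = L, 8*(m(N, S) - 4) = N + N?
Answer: 14342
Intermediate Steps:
m(N, S) = 4 + N/4 (m(N, S) = 4 + (N + N)/8 = 4 + (2*N)/8 = 4 + N/4)
j(f, o) = 0 (j(f, o) = -2*0 = 0)
R(-146, j(-5, m((O(-5, -1) + 2) - 3, k))) + 14342 = 0 + 14342 = 14342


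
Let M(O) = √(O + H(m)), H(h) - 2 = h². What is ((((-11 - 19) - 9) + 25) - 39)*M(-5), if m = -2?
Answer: -53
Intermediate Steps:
H(h) = 2 + h²
M(O) = √(6 + O) (M(O) = √(O + (2 + (-2)²)) = √(O + (2 + 4)) = √(O + 6) = √(6 + O))
((((-11 - 19) - 9) + 25) - 39)*M(-5) = ((((-11 - 19) - 9) + 25) - 39)*√(6 - 5) = (((-30 - 9) + 25) - 39)*√1 = ((-39 + 25) - 39)*1 = (-14 - 39)*1 = -53*1 = -53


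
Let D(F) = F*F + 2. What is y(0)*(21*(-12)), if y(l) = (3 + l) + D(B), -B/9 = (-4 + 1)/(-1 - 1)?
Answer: -47187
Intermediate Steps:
B = -27/2 (B = -9*(-4 + 1)/(-1 - 1) = -(-27)/(-2) = -(-27)*(-1)/2 = -9*3/2 = -27/2 ≈ -13.500)
D(F) = 2 + F² (D(F) = F² + 2 = 2 + F²)
y(l) = 749/4 + l (y(l) = (3 + l) + (2 + (-27/2)²) = (3 + l) + (2 + 729/4) = (3 + l) + 737/4 = 749/4 + l)
y(0)*(21*(-12)) = (749/4 + 0)*(21*(-12)) = (749/4)*(-252) = -47187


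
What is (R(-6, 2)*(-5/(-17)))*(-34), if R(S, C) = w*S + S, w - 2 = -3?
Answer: 0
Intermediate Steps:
w = -1 (w = 2 - 3 = -1)
R(S, C) = 0 (R(S, C) = -S + S = 0)
(R(-6, 2)*(-5/(-17)))*(-34) = (0*(-5/(-17)))*(-34) = (0*(-5*(-1/17)))*(-34) = (0*(5/17))*(-34) = 0*(-34) = 0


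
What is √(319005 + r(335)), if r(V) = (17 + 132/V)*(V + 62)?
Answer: 11*√302275190/335 ≈ 570.89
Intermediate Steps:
r(V) = (17 + 132/V)*(62 + V)
√(319005 + r(335)) = √(319005 + (1186 + 17*335 + 8184/335)) = √(319005 + (1186 + 5695 + 8184*(1/335))) = √(319005 + (1186 + 5695 + 8184/335)) = √(319005 + 2313319/335) = √(109179994/335) = 11*√302275190/335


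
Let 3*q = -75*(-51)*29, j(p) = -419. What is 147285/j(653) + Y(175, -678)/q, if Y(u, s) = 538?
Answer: -5445637453/15492525 ≈ -351.50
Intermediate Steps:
q = 36975 (q = (-75*(-51)*29)/3 = (3825*29)/3 = (1/3)*110925 = 36975)
147285/j(653) + Y(175, -678)/q = 147285/(-419) + 538/36975 = 147285*(-1/419) + 538*(1/36975) = -147285/419 + 538/36975 = -5445637453/15492525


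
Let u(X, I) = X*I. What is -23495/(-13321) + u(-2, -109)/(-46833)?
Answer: 1097437357/623862393 ≈ 1.7591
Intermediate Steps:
u(X, I) = I*X
-23495/(-13321) + u(-2, -109)/(-46833) = -23495/(-13321) - 109*(-2)/(-46833) = -23495*(-1/13321) + 218*(-1/46833) = 23495/13321 - 218/46833 = 1097437357/623862393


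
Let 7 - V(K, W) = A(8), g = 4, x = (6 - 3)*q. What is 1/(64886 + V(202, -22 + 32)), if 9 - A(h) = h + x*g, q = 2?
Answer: 1/64916 ≈ 1.5405e-5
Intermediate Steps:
x = 6 (x = (6 - 3)*2 = 3*2 = 6)
A(h) = -15 - h (A(h) = 9 - (h + 6*4) = 9 - (h + 24) = 9 - (24 + h) = 9 + (-24 - h) = -15 - h)
V(K, W) = 30 (V(K, W) = 7 - (-15 - 1*8) = 7 - (-15 - 8) = 7 - 1*(-23) = 7 + 23 = 30)
1/(64886 + V(202, -22 + 32)) = 1/(64886 + 30) = 1/64916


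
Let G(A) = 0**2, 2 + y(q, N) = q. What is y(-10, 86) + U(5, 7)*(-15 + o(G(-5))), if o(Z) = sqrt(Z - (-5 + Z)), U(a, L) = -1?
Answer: 3 - sqrt(5) ≈ 0.76393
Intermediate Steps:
y(q, N) = -2 + q
G(A) = 0
o(Z) = sqrt(5) (o(Z) = sqrt(Z + (5 - Z)) = sqrt(5))
y(-10, 86) + U(5, 7)*(-15 + o(G(-5))) = (-2 - 10) - (-15 + sqrt(5)) = -12 + (15 - sqrt(5)) = 3 - sqrt(5)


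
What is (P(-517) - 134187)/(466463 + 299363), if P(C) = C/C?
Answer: -67093/382913 ≈ -0.17522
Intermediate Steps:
P(C) = 1
(P(-517) - 134187)/(466463 + 299363) = (1 - 134187)/(466463 + 299363) = -134186/765826 = -134186*1/765826 = -67093/382913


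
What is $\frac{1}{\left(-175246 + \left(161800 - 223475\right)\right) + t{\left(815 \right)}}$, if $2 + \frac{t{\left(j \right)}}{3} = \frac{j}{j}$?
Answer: $- \frac{1}{236924} \approx -4.2208 \cdot 10^{-6}$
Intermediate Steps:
$t{\left(j \right)} = -3$ ($t{\left(j \right)} = -6 + 3 \frac{j}{j} = -6 + 3 \cdot 1 = -6 + 3 = -3$)
$\frac{1}{\left(-175246 + \left(161800 - 223475\right)\right) + t{\left(815 \right)}} = \frac{1}{\left(-175246 + \left(161800 - 223475\right)\right) - 3} = \frac{1}{\left(-175246 - 61675\right) - 3} = \frac{1}{-236921 - 3} = \frac{1}{-236924} = - \frac{1}{236924}$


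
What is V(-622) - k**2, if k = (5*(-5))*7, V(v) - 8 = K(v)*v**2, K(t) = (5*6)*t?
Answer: -7219286057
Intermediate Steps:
K(t) = 30*t
V(v) = 8 + 30*v**3 (V(v) = 8 + (30*v)*v**2 = 8 + 30*v**3)
k = -175 (k = -25*7 = -175)
V(-622) - k**2 = (8 + 30*(-622)**3) - 1*(-175)**2 = (8 + 30*(-240641848)) - 1*30625 = (8 - 7219255440) - 30625 = -7219255432 - 30625 = -7219286057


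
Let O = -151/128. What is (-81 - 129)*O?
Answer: 15855/64 ≈ 247.73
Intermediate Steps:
O = -151/128 (O = -151*1/128 = -151/128 ≈ -1.1797)
(-81 - 129)*O = (-81 - 129)*(-151/128) = -210*(-151/128) = 15855/64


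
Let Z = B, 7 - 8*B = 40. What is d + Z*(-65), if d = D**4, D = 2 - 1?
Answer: 2153/8 ≈ 269.13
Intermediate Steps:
D = 1
B = -33/8 (B = 7/8 - 1/8*40 = 7/8 - 5 = -33/8 ≈ -4.1250)
Z = -33/8 ≈ -4.1250
d = 1 (d = 1**4 = 1)
d + Z*(-65) = 1 - 33/8*(-65) = 1 + 2145/8 = 2153/8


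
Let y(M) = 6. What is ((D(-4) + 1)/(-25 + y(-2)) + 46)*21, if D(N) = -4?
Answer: 18417/19 ≈ 969.32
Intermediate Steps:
((D(-4) + 1)/(-25 + y(-2)) + 46)*21 = ((-4 + 1)/(-25 + 6) + 46)*21 = (-3/(-19) + 46)*21 = (-3*(-1/19) + 46)*21 = (3/19 + 46)*21 = (877/19)*21 = 18417/19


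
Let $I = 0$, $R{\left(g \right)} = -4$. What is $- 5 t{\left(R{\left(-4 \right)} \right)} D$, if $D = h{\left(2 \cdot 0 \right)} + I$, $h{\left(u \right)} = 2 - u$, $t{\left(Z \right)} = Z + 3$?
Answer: $10$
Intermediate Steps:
$t{\left(Z \right)} = 3 + Z$
$D = 2$ ($D = \left(2 - 2 \cdot 0\right) + 0 = \left(2 - 0\right) + 0 = \left(2 + 0\right) + 0 = 2 + 0 = 2$)
$- 5 t{\left(R{\left(-4 \right)} \right)} D = - 5 \left(3 - 4\right) 2 = \left(-5\right) \left(-1\right) 2 = 5 \cdot 2 = 10$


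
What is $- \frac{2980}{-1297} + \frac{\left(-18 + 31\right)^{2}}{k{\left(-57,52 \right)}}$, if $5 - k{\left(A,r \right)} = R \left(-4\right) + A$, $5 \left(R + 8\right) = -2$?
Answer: $\frac{1519125}{184174} \approx 8.2483$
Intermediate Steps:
$R = - \frac{42}{5}$ ($R = -8 + \frac{1}{5} \left(-2\right) = -8 - \frac{2}{5} = - \frac{42}{5} \approx -8.4$)
$k{\left(A,r \right)} = - \frac{143}{5} - A$ ($k{\left(A,r \right)} = 5 - \left(\left(- \frac{42}{5}\right) \left(-4\right) + A\right) = 5 - \left(\frac{168}{5} + A\right) = - \frac{143}{5} - A$)
$- \frac{2980}{-1297} + \frac{\left(-18 + 31\right)^{2}}{k{\left(-57,52 \right)}} = - \frac{2980}{-1297} + \frac{\left(-18 + 31\right)^{2}}{- \frac{143}{5} - -57} = \left(-2980\right) \left(- \frac{1}{1297}\right) + \frac{13^{2}}{- \frac{143}{5} + 57} = \frac{2980}{1297} + \frac{169}{\frac{142}{5}} = \frac{2980}{1297} + 169 \cdot \frac{5}{142} = \frac{2980}{1297} + \frac{845}{142} = \frac{1519125}{184174}$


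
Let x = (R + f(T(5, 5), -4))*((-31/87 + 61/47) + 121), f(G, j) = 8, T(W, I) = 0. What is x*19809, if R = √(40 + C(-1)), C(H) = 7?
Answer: 26339050056/1363 + 3292381257*√47/1363 ≈ 3.5884e+7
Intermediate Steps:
R = √47 (R = √(40 + 7) = √47 ≈ 6.8557)
x = 3988952/4089 + 498619*√47/4089 (x = (√47 + 8)*((-31/87 + 61/47) + 121) = (8 + √47)*((-31*1/87 + 61*(1/47)) + 121) = (8 + √47)*((-31/87 + 61/47) + 121) = (8 + √47)*(3850/4089 + 121) = (8 + √47)*(498619/4089) = 3988952/4089 + 498619*√47/4089 ≈ 1811.5)
x*19809 = (3988952/4089 + 498619*√47/4089)*19809 = 26339050056/1363 + 3292381257*√47/1363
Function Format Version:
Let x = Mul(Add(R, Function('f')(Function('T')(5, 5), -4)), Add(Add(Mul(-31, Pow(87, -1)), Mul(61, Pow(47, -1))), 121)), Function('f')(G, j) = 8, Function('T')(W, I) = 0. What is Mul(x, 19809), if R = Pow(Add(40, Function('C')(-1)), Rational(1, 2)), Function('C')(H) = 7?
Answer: Add(Rational(26339050056, 1363), Mul(Rational(3292381257, 1363), Pow(47, Rational(1, 2)))) ≈ 3.5884e+7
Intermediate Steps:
R = Pow(47, Rational(1, 2)) (R = Pow(Add(40, 7), Rational(1, 2)) = Pow(47, Rational(1, 2)) ≈ 6.8557)
x = Add(Rational(3988952, 4089), Mul(Rational(498619, 4089), Pow(47, Rational(1, 2)))) (x = Mul(Add(Pow(47, Rational(1, 2)), 8), Add(Add(Mul(-31, Pow(87, -1)), Mul(61, Pow(47, -1))), 121)) = Mul(Add(8, Pow(47, Rational(1, 2))), Add(Add(Mul(-31, Rational(1, 87)), Mul(61, Rational(1, 47))), 121)) = Mul(Add(8, Pow(47, Rational(1, 2))), Add(Add(Rational(-31, 87), Rational(61, 47)), 121)) = Mul(Add(8, Pow(47, Rational(1, 2))), Add(Rational(3850, 4089), 121)) = Mul(Add(8, Pow(47, Rational(1, 2))), Rational(498619, 4089)) = Add(Rational(3988952, 4089), Mul(Rational(498619, 4089), Pow(47, Rational(1, 2)))) ≈ 1811.5)
Mul(x, 19809) = Mul(Add(Rational(3988952, 4089), Mul(Rational(498619, 4089), Pow(47, Rational(1, 2)))), 19809) = Add(Rational(26339050056, 1363), Mul(Rational(3292381257, 1363), Pow(47, Rational(1, 2))))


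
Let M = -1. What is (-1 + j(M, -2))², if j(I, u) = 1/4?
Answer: 9/16 ≈ 0.56250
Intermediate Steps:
j(I, u) = ¼ (j(I, u) = 1*(¼) = ¼)
(-1 + j(M, -2))² = (-1 + ¼)² = (-¾)² = 9/16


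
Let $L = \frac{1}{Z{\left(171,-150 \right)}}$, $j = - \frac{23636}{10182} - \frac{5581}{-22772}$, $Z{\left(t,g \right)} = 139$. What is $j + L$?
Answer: $- \frac{33342288623}{16114583028} \approx -2.0691$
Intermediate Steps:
$j = - \frac{240706625}{115932252}$ ($j = \left(-23636\right) \frac{1}{10182} - - \frac{5581}{22772} = - \frac{11818}{5091} + \frac{5581}{22772} = - \frac{240706625}{115932252} \approx -2.0763$)
$L = \frac{1}{139} \approx 0.0071942$
$j + L = - \frac{240706625}{115932252} + \frac{1}{139} = - \frac{33342288623}{16114583028}$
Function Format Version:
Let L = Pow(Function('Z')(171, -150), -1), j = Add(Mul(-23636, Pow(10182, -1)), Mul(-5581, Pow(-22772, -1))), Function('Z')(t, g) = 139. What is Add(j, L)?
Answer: Rational(-33342288623, 16114583028) ≈ -2.0691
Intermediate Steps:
j = Rational(-240706625, 115932252) (j = Add(Mul(-23636, Rational(1, 10182)), Mul(-5581, Rational(-1, 22772))) = Add(Rational(-11818, 5091), Rational(5581, 22772)) = Rational(-240706625, 115932252) ≈ -2.0763)
L = Rational(1, 139) (L = Pow(139, -1) = Rational(1, 139) ≈ 0.0071942)
Add(j, L) = Add(Rational(-240706625, 115932252), Rational(1, 139)) = Rational(-33342288623, 16114583028)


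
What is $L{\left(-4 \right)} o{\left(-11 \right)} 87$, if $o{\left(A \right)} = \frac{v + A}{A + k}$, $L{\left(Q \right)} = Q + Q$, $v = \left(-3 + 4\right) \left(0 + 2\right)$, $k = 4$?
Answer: $- \frac{6264}{7} \approx -894.86$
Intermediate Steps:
$v = 2$ ($v = 1 \cdot 2 = 2$)
$L{\left(Q \right)} = 2 Q$
$o{\left(A \right)} = \frac{2 + A}{4 + A}$ ($o{\left(A \right)} = \frac{2 + A}{A + 4} = \frac{2 + A}{4 + A}$)
$L{\left(-4 \right)} o{\left(-11 \right)} 87 = 2 \left(-4\right) \frac{2 - 11}{4 - 11} \cdot 87 = - 8 \frac{1}{-7} \left(-9\right) 87 = - 8 \left(\left(- \frac{1}{7}\right) \left(-9\right)\right) 87 = \left(-8\right) \frac{9}{7} \cdot 87 = \left(- \frac{72}{7}\right) 87 = - \frac{6264}{7}$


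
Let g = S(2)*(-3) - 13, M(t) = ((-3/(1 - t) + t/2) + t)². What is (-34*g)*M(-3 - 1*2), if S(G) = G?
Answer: 41344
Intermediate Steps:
M(t) = (-3/(1 - t) + 3*t/2)² (M(t) = ((-3/(1 - t) + t*(½)) + t)² = ((-3/(1 - t) + t/2) + t)² = ((t/2 - 3/(1 - t)) + t)² = (-3/(1 - t) + 3*t/2)²)
g = -19 (g = 2*(-3) - 13 = -6 - 13 = -19)
(-34*g)*M(-3 - 1*2) = (-34*(-19))*(9*(2 + (-3 - 1*2)² - (-3 - 1*2))²/(4*(-1 + (-3 - 1*2))²)) = 646*(9*(2 + (-3 - 2)² - (-3 - 2))²/(4*(-1 + (-3 - 2))²)) = 646*(9*(2 + (-5)² - 1*(-5))²/(4*(-1 - 5)²)) = 646*((9/4)*(2 + 25 + 5)²/(-6)²) = 646*((9/4)*(1/36)*32²) = 646*((9/4)*(1/36)*1024) = 646*64 = 41344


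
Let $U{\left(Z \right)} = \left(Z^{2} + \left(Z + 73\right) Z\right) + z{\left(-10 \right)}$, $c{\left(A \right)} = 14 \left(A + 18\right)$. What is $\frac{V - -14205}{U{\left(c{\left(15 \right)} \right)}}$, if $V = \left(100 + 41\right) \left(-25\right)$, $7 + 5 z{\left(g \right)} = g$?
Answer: $\frac{600}{25877} \approx 0.023187$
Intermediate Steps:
$z{\left(g \right)} = - \frac{7}{5} + \frac{g}{5}$
$V = -3525$ ($V = 141 \left(-25\right) = -3525$)
$c{\left(A \right)} = 252 + 14 A$ ($c{\left(A \right)} = 14 \left(18 + A\right) = 252 + 14 A$)
$U{\left(Z \right)} = - \frac{17}{5} + Z^{2} + Z \left(73 + Z\right)$ ($U{\left(Z \right)} = \left(Z^{2} + \left(Z + 73\right) Z\right) + \left(- \frac{7}{5} + \frac{1}{5} \left(-10\right)\right) = \left(Z^{2} + \left(73 + Z\right) Z\right) - \frac{17}{5} = \left(Z^{2} + Z \left(73 + Z\right)\right) - \frac{17}{5} = - \frac{17}{5} + Z^{2} + Z \left(73 + Z\right)$)
$\frac{V - -14205}{U{\left(c{\left(15 \right)} \right)}} = \frac{-3525 - -14205}{- \frac{17}{5} + 2 \left(252 + 14 \cdot 15\right)^{2} + 73 \left(252 + 14 \cdot 15\right)} = \frac{-3525 + 14205}{- \frac{17}{5} + 2 \left(252 + 210\right)^{2} + 73 \left(252 + 210\right)} = \frac{10680}{- \frac{17}{5} + 2 \cdot 462^{2} + 73 \cdot 462} = \frac{10680}{- \frac{17}{5} + 2 \cdot 213444 + 33726} = \frac{10680}{- \frac{17}{5} + 426888 + 33726} = \frac{10680}{\frac{2303053}{5}} = 10680 \cdot \frac{5}{2303053} = \frac{600}{25877}$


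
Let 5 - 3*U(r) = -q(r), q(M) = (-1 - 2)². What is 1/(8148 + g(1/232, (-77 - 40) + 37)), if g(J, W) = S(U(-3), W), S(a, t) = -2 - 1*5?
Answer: 1/8141 ≈ 0.00012283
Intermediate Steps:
q(M) = 9 (q(M) = (-3)² = 9)
U(r) = 14/3 (U(r) = 5/3 - (-1)*9/3 = 5/3 - ⅓*(-9) = 5/3 + 3 = 14/3)
S(a, t) = -7 (S(a, t) = -2 - 5 = -7)
g(J, W) = -7
1/(8148 + g(1/232, (-77 - 40) + 37)) = 1/(8148 - 7) = 1/8141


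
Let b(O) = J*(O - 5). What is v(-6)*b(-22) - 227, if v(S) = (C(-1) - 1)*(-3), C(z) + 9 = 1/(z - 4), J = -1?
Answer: 2996/5 ≈ 599.20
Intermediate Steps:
C(z) = -9 + 1/(-4 + z) (C(z) = -9 + 1/(z - 4) = -9 + 1/(-4 + z))
b(O) = 5 - O (b(O) = -(O - 5) = -(-5 + O) = 5 - O)
v(S) = 153/5 (v(S) = ((37 - 9*(-1))/(-4 - 1) - 1)*(-3) = ((37 + 9)/(-5) - 1)*(-3) = (-⅕*46 - 1)*(-3) = (-46/5 - 1)*(-3) = -51/5*(-3) = 153/5)
v(-6)*b(-22) - 227 = 153*(5 - 1*(-22))/5 - 227 = 153*(5 + 22)/5 - 227 = (153/5)*27 - 227 = 4131/5 - 227 = 2996/5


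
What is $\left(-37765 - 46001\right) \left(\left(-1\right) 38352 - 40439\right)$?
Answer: $6600006906$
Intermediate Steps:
$\left(-37765 - 46001\right) \left(\left(-1\right) 38352 - 40439\right) = - 83766 \left(-38352 - 40439\right) = \left(-83766\right) \left(-78791\right) = 6600006906$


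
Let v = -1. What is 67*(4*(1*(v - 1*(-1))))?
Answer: 0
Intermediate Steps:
67*(4*(1*(v - 1*(-1)))) = 67*(4*(1*(-1 - 1*(-1)))) = 67*(4*(1*(-1 + 1))) = 67*(4*(1*0)) = 67*(4*0) = 67*0 = 0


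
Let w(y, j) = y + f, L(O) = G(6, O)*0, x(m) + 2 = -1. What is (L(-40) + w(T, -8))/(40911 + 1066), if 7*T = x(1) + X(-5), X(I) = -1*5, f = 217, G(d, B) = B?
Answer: 1511/293839 ≈ 0.0051423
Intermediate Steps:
x(m) = -3 (x(m) = -2 - 1 = -3)
X(I) = -5
L(O) = 0 (L(O) = O*0 = 0)
T = -8/7 (T = (-3 - 5)/7 = (⅐)*(-8) = -8/7 ≈ -1.1429)
w(y, j) = 217 + y (w(y, j) = y + 217 = 217 + y)
(L(-40) + w(T, -8))/(40911 + 1066) = (0 + (217 - 8/7))/(40911 + 1066) = (0 + 1511/7)/41977 = (1511/7)*(1/41977) = 1511/293839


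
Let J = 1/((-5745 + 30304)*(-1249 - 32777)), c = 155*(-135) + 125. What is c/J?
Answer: 17381406307200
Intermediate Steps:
c = -20800 (c = -20925 + 125 = -20800)
J = -1/835644534 (J = 1/(24559*(-34026)) = 1/(-835644534) = -1/835644534 ≈ -1.1967e-9)
c/J = -20800/(-1/835644534) = -20800*(-835644534) = 17381406307200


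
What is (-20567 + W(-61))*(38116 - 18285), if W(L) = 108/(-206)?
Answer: -42011081105/103 ≈ -4.0787e+8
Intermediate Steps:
W(L) = -54/103 (W(L) = 108*(-1/206) = -54/103)
(-20567 + W(-61))*(38116 - 18285) = (-20567 - 54/103)*(38116 - 18285) = -2118455/103*19831 = -42011081105/103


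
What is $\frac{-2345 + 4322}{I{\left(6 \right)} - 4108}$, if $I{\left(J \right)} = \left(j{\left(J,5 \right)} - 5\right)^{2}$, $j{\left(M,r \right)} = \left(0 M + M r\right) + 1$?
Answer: $- \frac{659}{1144} \approx -0.57605$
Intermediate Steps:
$j{\left(M,r \right)} = 1 + M r$ ($j{\left(M,r \right)} = \left(0 + M r\right) + 1 = M r + 1 = 1 + M r$)
$I{\left(J \right)} = \left(-4 + 5 J\right)^{2}$ ($I{\left(J \right)} = \left(\left(1 + J 5\right) - 5\right)^{2} = \left(\left(1 + 5 J\right) - 5\right)^{2} = \left(-4 + 5 J\right)^{2}$)
$\frac{-2345 + 4322}{I{\left(6 \right)} - 4108} = \frac{-2345 + 4322}{\left(-4 + 5 \cdot 6\right)^{2} - 4108} = \frac{1977}{\left(-4 + 30\right)^{2} - 4108} = \frac{1977}{26^{2} - 4108} = \frac{1977}{676 - 4108} = \frac{1977}{-3432} = 1977 \left(- \frac{1}{3432}\right) = - \frac{659}{1144}$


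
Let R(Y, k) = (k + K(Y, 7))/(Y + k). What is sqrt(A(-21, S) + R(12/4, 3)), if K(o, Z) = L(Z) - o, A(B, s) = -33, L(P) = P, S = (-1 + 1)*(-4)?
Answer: I*sqrt(1146)/6 ≈ 5.6421*I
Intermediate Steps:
S = 0 (S = 0*(-4) = 0)
K(o, Z) = Z - o
R(Y, k) = (7 + k - Y)/(Y + k) (R(Y, k) = (k + (7 - Y))/(Y + k) = (7 + k - Y)/(Y + k))
sqrt(A(-21, S) + R(12/4, 3)) = sqrt(-33 + (7 + 3 - 12/4)/(12/4 + 3)) = sqrt(-33 + (7 + 3 - 12/4)/(12*(1/4) + 3)) = sqrt(-33 + (7 + 3 - 1*3)/(3 + 3)) = sqrt(-33 + (7 + 3 - 3)/6) = sqrt(-33 + (1/6)*7) = sqrt(-33 + 7/6) = sqrt(-191/6) = I*sqrt(1146)/6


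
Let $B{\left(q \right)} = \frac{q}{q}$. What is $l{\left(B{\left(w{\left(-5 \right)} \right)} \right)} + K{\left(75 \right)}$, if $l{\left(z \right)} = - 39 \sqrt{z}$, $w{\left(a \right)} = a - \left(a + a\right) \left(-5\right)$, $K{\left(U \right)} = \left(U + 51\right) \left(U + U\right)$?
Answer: $18861$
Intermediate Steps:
$K{\left(U \right)} = 2 U \left(51 + U\right)$ ($K{\left(U \right)} = \left(51 + U\right) 2 U = 2 U \left(51 + U\right)$)
$w{\left(a \right)} = 11 a$ ($w{\left(a \right)} = a - 2 a \left(-5\right) = a - - 10 a = a + 10 a = 11 a$)
$B{\left(q \right)} = 1$
$l{\left(B{\left(w{\left(-5 \right)} \right)} \right)} + K{\left(75 \right)} = - 39 \sqrt{1} + 2 \cdot 75 \left(51 + 75\right) = \left(-39\right) 1 + 2 \cdot 75 \cdot 126 = -39 + 18900 = 18861$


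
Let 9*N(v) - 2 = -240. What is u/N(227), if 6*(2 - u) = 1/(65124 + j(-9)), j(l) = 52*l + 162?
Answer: -777815/10284456 ≈ -0.075630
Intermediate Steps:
N(v) = -238/9 (N(v) = 2/9 + (1/9)*(-240) = 2/9 - 80/3 = -238/9)
j(l) = 162 + 52*l
u = 777815/388908 (u = 2 - 1/(6*(65124 + (162 + 52*(-9)))) = 2 - 1/(6*(65124 + (162 - 468))) = 2 - 1/(6*(65124 - 306)) = 2 - 1/6/64818 = 2 - 1/6*1/64818 = 2 - 1/388908 = 777815/388908 ≈ 2.0000)
u/N(227) = 777815/(388908*(-238/9)) = (777815/388908)*(-9/238) = -777815/10284456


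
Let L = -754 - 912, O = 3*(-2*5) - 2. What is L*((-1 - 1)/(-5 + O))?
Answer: -3332/37 ≈ -90.054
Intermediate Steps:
O = -32 (O = 3*(-10) - 2 = -30 - 2 = -32)
L = -1666
L*((-1 - 1)/(-5 + O)) = -1666*(-1 - 1)/(-5 - 32) = -1666*(-2)/(-37) = -(-1666)*(-2)/37 = -1666*2/37 = -3332/37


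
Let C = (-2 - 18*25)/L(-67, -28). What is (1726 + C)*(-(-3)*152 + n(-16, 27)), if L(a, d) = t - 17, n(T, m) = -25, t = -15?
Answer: 5999951/8 ≈ 7.4999e+5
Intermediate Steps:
L(a, d) = -32 (L(a, d) = -15 - 17 = -32)
C = 113/8 (C = (-2 - 18*25)/(-32) = (-2 - 450)*(-1/32) = -452*(-1/32) = 113/8 ≈ 14.125)
(1726 + C)*(-(-3)*152 + n(-16, 27)) = (1726 + 113/8)*(-(-3)*152 - 25) = 13921*(-1*(-456) - 25)/8 = 13921*(456 - 25)/8 = (13921/8)*431 = 5999951/8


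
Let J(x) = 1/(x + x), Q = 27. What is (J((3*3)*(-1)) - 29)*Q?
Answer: -1569/2 ≈ -784.50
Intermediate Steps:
J(x) = 1/(2*x)
(J((3*3)*(-1)) - 29)*Q = (1/(2*(((3*3)*(-1)))) - 29)*27 = (1/(2*((9*(-1)))) - 29)*27 = ((½)/(-9) - 29)*27 = ((½)*(-⅑) - 29)*27 = (-1/18 - 29)*27 = -523/18*27 = -1569/2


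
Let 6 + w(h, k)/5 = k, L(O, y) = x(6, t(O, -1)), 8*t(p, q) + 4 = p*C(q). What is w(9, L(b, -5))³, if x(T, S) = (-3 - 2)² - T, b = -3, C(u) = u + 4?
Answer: 274625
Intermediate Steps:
C(u) = 4 + u
t(p, q) = -½ + p*(4 + q)/8 (t(p, q) = -½ + (p*(4 + q))/8 = -½ + p*(4 + q)/8)
x(T, S) = 25 - T (x(T, S) = (-5)² - T = 25 - T)
L(O, y) = 19 (L(O, y) = 25 - 1*6 = 25 - 6 = 19)
w(h, k) = -30 + 5*k
w(9, L(b, -5))³ = (-30 + 5*19)³ = (-30 + 95)³ = 65³ = 274625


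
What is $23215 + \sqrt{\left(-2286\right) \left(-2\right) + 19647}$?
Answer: $23215 + 9 \sqrt{299} \approx 23371.0$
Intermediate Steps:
$23215 + \sqrt{\left(-2286\right) \left(-2\right) + 19647} = 23215 + \sqrt{4572 + 19647} = 23215 + \sqrt{24219} = 23215 + 9 \sqrt{299}$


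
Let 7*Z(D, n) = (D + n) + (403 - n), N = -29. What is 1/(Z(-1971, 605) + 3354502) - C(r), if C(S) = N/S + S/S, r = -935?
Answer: -3233523057/3136249930 ≈ -1.0310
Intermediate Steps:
C(S) = 1 - 29/S (C(S) = -29/S + S/S = -29/S + 1 = 1 - 29/S)
Z(D, n) = 403/7 + D/7 (Z(D, n) = ((D + n) + (403 - n))/7 = (403 + D)/7 = 403/7 + D/7)
1/(Z(-1971, 605) + 3354502) - C(r) = 1/((403/7 + (1/7)*(-1971)) + 3354502) - (-29 - 935)/(-935) = 1/((403/7 - 1971/7) + 3354502) - (-1)*(-964)/935 = 1/(-224 + 3354502) - 1*964/935 = 1/3354278 - 964/935 = -3233523057/3136249930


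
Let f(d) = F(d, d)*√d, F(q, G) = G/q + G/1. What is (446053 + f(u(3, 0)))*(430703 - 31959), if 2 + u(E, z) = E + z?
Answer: 177861754920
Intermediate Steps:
F(q, G) = G + G/q (F(q, G) = G/q + G*1 = G/q + G = G + G/q)
u(E, z) = -2 + E + z (u(E, z) = -2 + (E + z) = -2 + E + z)
f(d) = √d*(1 + d) (f(d) = (d + d/d)*√d = (d + 1)*√d = (1 + d)*√d = √d*(1 + d))
(446053 + f(u(3, 0)))*(430703 - 31959) = (446053 + √(-2 + 3 + 0)*(1 + (-2 + 3 + 0)))*(430703 - 31959) = (446053 + √1*(1 + 1))*398744 = (446053 + 1*2)*398744 = (446053 + 2)*398744 = 446055*398744 = 177861754920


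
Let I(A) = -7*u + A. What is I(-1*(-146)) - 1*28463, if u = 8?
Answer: -28373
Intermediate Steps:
I(A) = -56 + A (I(A) = -7*8 + A = -56 + A)
I(-1*(-146)) - 1*28463 = (-56 - 1*(-146)) - 1*28463 = (-56 + 146) - 28463 = 90 - 28463 = -28373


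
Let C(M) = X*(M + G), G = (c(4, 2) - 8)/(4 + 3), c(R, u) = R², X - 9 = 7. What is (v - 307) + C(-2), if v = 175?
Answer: -1020/7 ≈ -145.71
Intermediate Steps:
X = 16 (X = 9 + 7 = 16)
G = 8/7 (G = (4² - 8)/(4 + 3) = (16 - 8)/7 = 8*(⅐) = 8/7 ≈ 1.1429)
C(M) = 128/7 + 16*M (C(M) = 16*(M + 8/7) = 16*(8/7 + M) = 128/7 + 16*M)
(v - 307) + C(-2) = (175 - 307) + (128/7 + 16*(-2)) = -132 + (128/7 - 32) = -132 - 96/7 = -1020/7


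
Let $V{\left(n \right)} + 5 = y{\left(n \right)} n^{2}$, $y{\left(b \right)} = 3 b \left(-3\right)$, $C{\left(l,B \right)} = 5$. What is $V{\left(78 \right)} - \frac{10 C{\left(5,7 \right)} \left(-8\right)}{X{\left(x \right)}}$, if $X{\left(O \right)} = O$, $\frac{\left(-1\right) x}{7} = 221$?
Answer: $- \frac{6607195631}{1547} \approx -4.271 \cdot 10^{6}$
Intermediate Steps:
$x = -1547$ ($x = \left(-7\right) 221 = -1547$)
$y{\left(b \right)} = - 9 b$
$V{\left(n \right)} = -5 - 9 n^{3}$ ($V{\left(n \right)} = -5 + - 9 n n^{2} = -5 - 9 n^{3}$)
$V{\left(78 \right)} - \frac{10 C{\left(5,7 \right)} \left(-8\right)}{X{\left(x \right)}} = \left(-5 - 9 \cdot 78^{3}\right) - \frac{10 \cdot 5 \left(-8\right)}{-1547} = \left(-5 - 4270968\right) - 50 \left(-8\right) \left(- \frac{1}{1547}\right) = \left(-5 - 4270968\right) - \left(-400\right) \left(- \frac{1}{1547}\right) = -4270973 - \frac{400}{1547} = - \frac{6607195631}{1547}$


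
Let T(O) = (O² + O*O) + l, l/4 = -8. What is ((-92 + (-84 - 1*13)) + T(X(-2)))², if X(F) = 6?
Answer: 22201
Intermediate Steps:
l = -32 (l = 4*(-8) = -32)
T(O) = -32 + 2*O² (T(O) = (O² + O*O) - 32 = (O² + O²) - 32 = 2*O² - 32 = -32 + 2*O²)
((-92 + (-84 - 1*13)) + T(X(-2)))² = ((-92 + (-84 - 1*13)) + (-32 + 2*6²))² = ((-92 + (-84 - 13)) + (-32 + 2*36))² = ((-92 - 97) + (-32 + 72))² = (-189 + 40)² = (-149)² = 22201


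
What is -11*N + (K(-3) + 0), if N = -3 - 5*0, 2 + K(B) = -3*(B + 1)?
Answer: 37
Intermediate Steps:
K(B) = -5 - 3*B (K(B) = -2 - 3*(B + 1) = -2 - 3*(1 + B) = -2 + (-3 - 3*B) = -5 - 3*B)
N = -3 (N = -3 + 0 = -3)
-11*N + (K(-3) + 0) = -11*(-3) + ((-5 - 3*(-3)) + 0) = 33 + ((-5 + 9) + 0) = 33 + (4 + 0) = 33 + 4 = 37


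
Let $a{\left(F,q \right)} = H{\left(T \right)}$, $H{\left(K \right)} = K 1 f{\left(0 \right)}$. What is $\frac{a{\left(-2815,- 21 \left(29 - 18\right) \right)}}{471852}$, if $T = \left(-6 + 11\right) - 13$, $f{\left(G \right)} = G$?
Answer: $0$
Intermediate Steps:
$T = -8$ ($T = 5 - 13 = -8$)
$H{\left(K \right)} = 0$ ($H{\left(K \right)} = K 1 \cdot 0 = K 0 = 0$)
$a{\left(F,q \right)} = 0$
$\frac{a{\left(-2815,- 21 \left(29 - 18\right) \right)}}{471852} = \frac{0}{471852} = 0 \cdot \frac{1}{471852} = 0$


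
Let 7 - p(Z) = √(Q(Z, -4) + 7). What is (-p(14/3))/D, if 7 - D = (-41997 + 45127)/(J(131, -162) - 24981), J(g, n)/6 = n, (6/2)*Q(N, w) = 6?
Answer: -103812/184801 ≈ -0.56175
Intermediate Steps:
Q(N, w) = 2 (Q(N, w) = (⅓)*6 = 2)
J(g, n) = 6*n
p(Z) = 4 (p(Z) = 7 - √(2 + 7) = 7 - √9 = 7 - 1*3 = 7 - 3 = 4)
D = 184801/25953 (D = 7 - (-41997 + 45127)/(6*(-162) - 24981) = 7 - 3130/(-972 - 24981) = 7 - 3130/(-25953) = 7 - 3130*(-1)/25953 = 7 - 1*(-3130/25953) = 7 + 3130/25953 = 184801/25953 ≈ 7.1206)
(-p(14/3))/D = (-1*4)/(184801/25953) = -4*25953/184801 = -103812/184801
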